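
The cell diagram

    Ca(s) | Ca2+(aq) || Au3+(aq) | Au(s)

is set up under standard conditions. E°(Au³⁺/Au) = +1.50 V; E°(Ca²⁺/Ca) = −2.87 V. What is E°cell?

By convention the left-hand electrode in cell notation is the anode (oxidation) and the right-hand electrode is the cathode (reduction).
E°cell = E°(right) − E°(left) = +1.50 − (−2.87) = +4.37 V.

+4.37 V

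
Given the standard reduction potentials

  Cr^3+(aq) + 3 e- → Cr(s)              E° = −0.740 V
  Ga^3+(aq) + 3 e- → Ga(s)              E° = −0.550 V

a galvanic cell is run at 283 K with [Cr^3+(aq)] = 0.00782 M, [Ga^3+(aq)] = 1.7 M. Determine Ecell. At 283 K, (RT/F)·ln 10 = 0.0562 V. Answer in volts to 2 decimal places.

+0.23 V

Since E°(Ga³⁺/Ga) > E°(Cr³⁺/Cr), Ga³⁺/Ga serves as the cathode.
E°cell = E°cat − E°an = −0.550 − (−0.740) = +0.190 V; n = 3.
The balanced reaction is Ga^3+(aq) + Cr(s) → Ga(s) + Cr^3+(aq), so Q = [Cr^3+(aq)] / [Ga^3+(aq)] = 0.0046 and log Q = −2.337.
Applying E = E° − (RT ln10/nF)·log Q gives +0.190 − (0.0562/3)(−2.337) = +0.23 V.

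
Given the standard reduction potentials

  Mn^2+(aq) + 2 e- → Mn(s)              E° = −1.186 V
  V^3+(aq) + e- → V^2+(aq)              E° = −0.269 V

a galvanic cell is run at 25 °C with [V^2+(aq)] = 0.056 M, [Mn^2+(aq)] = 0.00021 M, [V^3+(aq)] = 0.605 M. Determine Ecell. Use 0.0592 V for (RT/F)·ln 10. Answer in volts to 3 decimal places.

V³⁺/V²⁺ is reduced (cathode, E° = −0.269 V) and Mn²⁺/Mn is oxidized (anode).
The standard potential is −0.269 − (−1.186) = +0.917 V and the balanced reaction transfers n = 2 electrons.
The balanced reaction is 2 V^3+(aq) + Mn(s) → 2 V^2+(aq) + Mn^2+(aq), so Q = ([V^2+(aq)]^2·[Mn^2+(aq)]) / [V^3+(aq)]^2 = 1.8×10^−6 and log Q = −5.745.
Applying E = E° − (RT ln10/nF)·log Q gives +0.917 − (0.0592/2)(−5.745) = +1.087 V.

+1.087 V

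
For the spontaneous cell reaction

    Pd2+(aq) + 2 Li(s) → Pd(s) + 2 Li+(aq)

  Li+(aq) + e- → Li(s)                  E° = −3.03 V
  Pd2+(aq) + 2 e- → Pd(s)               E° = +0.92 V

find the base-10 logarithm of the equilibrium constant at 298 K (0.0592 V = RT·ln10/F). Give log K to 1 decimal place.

The Pd²⁺/Pd couple is reduced (cathode); E°cell = +0.92 − (−3.03) = +3.95 V with n = 2.
At equilibrium E = 0, so log K = nE°cell / 0.0592 = (2)(+3.95) / 0.0592 = 133.4.

log K = 133.4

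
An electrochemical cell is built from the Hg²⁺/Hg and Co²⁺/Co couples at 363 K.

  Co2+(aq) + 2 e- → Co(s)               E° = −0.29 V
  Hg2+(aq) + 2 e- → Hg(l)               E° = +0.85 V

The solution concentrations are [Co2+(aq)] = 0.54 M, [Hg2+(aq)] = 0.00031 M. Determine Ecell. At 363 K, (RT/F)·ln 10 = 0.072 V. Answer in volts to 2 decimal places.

The Hg²⁺/Hg couple has the more positive E°, so it is the cathode; Co²⁺/Co is the anode.
E°cell = +0.85 − (−0.29) = +1.14 V, with n = 2 electrons transferred.
For the overall reaction Hg2+(aq) + Co(s) → Hg(l) + Co2+(aq), Q = [Co2+(aq)] / [Hg2+(aq)] = 1.74×10^3, giving log Q = 3.241.
By the Nernst equation, E = +1.14 − (0.072/2)·(3.241) = +1.02 V.

+1.02 V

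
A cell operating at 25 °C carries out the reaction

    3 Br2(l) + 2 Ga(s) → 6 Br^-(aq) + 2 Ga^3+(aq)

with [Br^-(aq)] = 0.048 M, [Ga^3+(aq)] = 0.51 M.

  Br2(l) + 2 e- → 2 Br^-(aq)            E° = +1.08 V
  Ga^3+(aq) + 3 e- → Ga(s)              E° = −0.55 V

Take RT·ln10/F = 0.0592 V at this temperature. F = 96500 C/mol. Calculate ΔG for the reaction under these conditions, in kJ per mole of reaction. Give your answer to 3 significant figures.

The standard cell potential is +1.08 − (−0.55) = +1.63 V, with n = 6 electrons in the balanced equation.
The reaction quotient is [Br^-(aq)]^6·[Ga^3+(aq)]^2 = 3.18×10^−9; by Nernst, E = +1.63 − (0.0592/6)(−8.497) = +1.7138 V.
ΔG = −nFE = −(6)(96500)(+1.7138) J/mol = −992 kJ/mol.

−992 kJ/mol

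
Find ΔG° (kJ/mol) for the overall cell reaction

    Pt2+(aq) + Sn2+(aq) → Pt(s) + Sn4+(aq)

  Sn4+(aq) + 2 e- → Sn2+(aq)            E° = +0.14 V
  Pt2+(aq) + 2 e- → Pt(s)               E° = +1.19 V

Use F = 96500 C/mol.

−203 kJ/mol

In the reaction as written Pt2+(aq) is reduced, so the Pt²⁺/Pt couple is the cathode and Sn⁴⁺/Sn²⁺ is the anode.
E°cell = +1.19 − (+0.14) = +1.05 V; balancing electrons gives n = 2.
ΔG° = −nFE°cell = −(2)(96500)(+1.05) J/mol = −203 kJ/mol.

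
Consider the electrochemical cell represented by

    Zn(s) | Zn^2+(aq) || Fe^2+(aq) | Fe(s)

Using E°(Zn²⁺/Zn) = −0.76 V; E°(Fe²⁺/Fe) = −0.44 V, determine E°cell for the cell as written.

By convention the left-hand electrode in cell notation is the anode (oxidation) and the right-hand electrode is the cathode (reduction).
E°cell = E°(right) − E°(left) = −0.44 − (−0.76) = +0.32 V.

+0.32 V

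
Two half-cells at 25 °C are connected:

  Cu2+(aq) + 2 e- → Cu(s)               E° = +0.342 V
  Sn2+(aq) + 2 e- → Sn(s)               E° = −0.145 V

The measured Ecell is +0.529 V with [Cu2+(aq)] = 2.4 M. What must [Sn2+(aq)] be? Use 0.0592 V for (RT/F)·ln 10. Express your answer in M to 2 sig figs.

The Cu²⁺/Cu couple has the larger reduction potential, so it is the cathode: E°cell = +0.342 − (−0.145) = +0.487 V and n = 2.
Rearranging E = E° − (0.0592/n)·log Q gives log Q = 2(+0.487 − (+0.529))/0.0592 = −1.419.
The balanced reaction is Cu2+(aq) + Sn(s) → Cu(s) + Sn2+(aq), so Q = [Sn2+(aq)] / [Cu2+(aq)].
Substituting the known concentrations and solving, log [Sn2+(aq)] = −1.039 and [Sn2+(aq)] = 0.091 M.

0.091 M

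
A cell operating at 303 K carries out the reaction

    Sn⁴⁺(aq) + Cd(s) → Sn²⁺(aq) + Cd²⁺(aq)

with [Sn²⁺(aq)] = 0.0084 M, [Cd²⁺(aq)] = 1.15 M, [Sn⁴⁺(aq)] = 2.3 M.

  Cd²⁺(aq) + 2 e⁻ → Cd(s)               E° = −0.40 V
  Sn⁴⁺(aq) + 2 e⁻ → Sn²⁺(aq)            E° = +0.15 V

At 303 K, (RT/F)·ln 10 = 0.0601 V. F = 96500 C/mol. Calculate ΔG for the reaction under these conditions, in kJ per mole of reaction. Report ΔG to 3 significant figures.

The standard cell potential is +0.15 − (−0.40) = +0.55 V, with n = 2 electrons in the balanced equation.
The reaction quotient is ([Sn²⁺(aq)]·[Cd²⁺(aq)]) / [Sn⁴⁺(aq)] = 0.0042; by Nernst, E = +0.55 − (0.0601/2)(−2.377) = +0.6214 V.
ΔG = −nFE = −(2)(96500)(+0.6214) J/mol = −120 kJ/mol.

−120 kJ/mol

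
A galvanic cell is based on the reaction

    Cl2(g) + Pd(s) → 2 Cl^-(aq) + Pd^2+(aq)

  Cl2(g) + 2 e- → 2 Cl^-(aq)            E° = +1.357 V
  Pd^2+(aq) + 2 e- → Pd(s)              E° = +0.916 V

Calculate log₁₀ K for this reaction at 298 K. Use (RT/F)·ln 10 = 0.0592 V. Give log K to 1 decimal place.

The Cl₂/Cl⁻ couple is reduced (cathode); E°cell = +1.357 − (+0.916) = +0.441 V with n = 2.
At equilibrium E = 0, so log K = nE°cell / 0.0592 = (2)(+0.441) / 0.0592 = 14.9.

log K = 14.9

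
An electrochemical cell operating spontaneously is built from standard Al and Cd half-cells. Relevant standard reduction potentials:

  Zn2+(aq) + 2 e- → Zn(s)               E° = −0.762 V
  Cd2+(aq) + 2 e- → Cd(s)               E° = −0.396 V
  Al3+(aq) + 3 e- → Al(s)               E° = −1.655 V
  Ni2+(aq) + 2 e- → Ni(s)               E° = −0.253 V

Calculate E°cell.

The Cd²⁺/Cd couple has the higher E°, so Cd ion is reduced (cathode) and Al is oxidized (anode).
E°cell = E°(cathode) − E°(anode) = −0.396 − (−1.655) = +1.259 V.

+1.259 V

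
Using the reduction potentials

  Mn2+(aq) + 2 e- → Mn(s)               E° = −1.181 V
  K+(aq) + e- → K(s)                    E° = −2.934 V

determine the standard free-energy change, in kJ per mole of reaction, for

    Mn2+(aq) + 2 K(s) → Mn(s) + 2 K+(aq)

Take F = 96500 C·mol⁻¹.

−338 kJ/mol

In the reaction as written Mn2+(aq) is reduced, so the Mn²⁺/Mn couple is the cathode and K⁺/K is the anode.
E°cell = −1.181 − (−2.934) = +1.753 V; balancing electrons gives n = 2.
ΔG° = −nFE°cell = −(2)(96500)(+1.753) J/mol = −338 kJ/mol.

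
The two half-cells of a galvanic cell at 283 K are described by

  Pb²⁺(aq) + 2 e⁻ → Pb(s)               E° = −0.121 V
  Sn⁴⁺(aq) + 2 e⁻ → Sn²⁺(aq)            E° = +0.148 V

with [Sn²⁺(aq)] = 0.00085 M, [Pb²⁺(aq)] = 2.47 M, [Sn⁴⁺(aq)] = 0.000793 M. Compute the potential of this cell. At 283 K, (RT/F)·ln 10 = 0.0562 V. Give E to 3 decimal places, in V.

+0.257 V

The Sn⁴⁺/Sn²⁺ couple has the more positive E°, so it is the cathode; Pb²⁺/Pb is the anode.
E°cell = E°cat − E°an = +0.148 − (−0.121) = +0.269 V; n = 2.
For the overall reaction Sn⁴⁺(aq) + Pb(s) → Sn²⁺(aq) + Pb²⁺(aq), Q = ([Sn²⁺(aq)]·[Pb²⁺(aq)]) / [Sn⁴⁺(aq)] = 2.65, giving log Q = 0.423.
By the Nernst equation, E = +0.269 − (0.0562/2)·(0.423) = +0.257 V.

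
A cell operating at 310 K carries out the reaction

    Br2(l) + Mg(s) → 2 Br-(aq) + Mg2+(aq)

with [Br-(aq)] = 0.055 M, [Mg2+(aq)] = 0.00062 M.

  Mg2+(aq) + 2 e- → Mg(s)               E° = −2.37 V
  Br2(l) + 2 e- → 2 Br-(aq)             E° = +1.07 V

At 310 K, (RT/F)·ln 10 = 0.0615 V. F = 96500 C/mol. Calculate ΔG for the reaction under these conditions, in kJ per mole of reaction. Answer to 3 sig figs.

−698 kJ/mol

E°cell = +1.07 − (−2.37) = +3.44 V; the balanced reaction transfers n = 2 electrons.
The reaction quotient is [Br-(aq)]^2·[Mg2+(aq)] = 1.88×10^−6; by Nernst, E = +3.44 − (0.0615/2)(−5.727) = +3.6161 V.
Finally ΔG = −nFE = −(2)(96500 C/mol)(+3.6161 V) = −698 kJ/mol.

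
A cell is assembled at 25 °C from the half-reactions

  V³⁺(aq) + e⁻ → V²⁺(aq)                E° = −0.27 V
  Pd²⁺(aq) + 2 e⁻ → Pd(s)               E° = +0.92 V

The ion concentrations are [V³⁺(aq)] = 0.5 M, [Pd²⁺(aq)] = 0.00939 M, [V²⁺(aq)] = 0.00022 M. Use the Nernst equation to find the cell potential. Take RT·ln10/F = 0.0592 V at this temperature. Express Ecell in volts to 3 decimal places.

The Pd²⁺/Pd couple has the more positive E°, so it is the cathode; V³⁺/V²⁺ is the anode.
E°cell = +0.92 − (−0.27) = +1.19 V, with n = 2 electrons transferred.
For the overall reaction Pd²⁺(aq) + 2 V²⁺(aq) → Pd(s) + 2 V³⁺(aq), Q = [V³⁺(aq)]^2 / ([Pd²⁺(aq)]·[V²⁺(aq)]^2) = 5.5×10^8, giving log Q = 8.740.
By the Nernst equation, E = +1.19 − (0.0592/2)·(8.740) = +0.931 V.

+0.931 V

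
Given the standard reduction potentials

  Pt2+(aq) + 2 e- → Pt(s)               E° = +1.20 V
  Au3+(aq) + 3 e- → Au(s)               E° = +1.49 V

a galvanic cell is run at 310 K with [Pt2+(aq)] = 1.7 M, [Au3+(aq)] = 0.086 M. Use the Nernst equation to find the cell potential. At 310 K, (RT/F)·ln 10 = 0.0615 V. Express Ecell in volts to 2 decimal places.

Since E°(Au³⁺/Au) > E°(Pt²⁺/Pt), Au³⁺/Au serves as the cathode.
E°cell = E°cat − E°an = +1.49 − (+1.20) = +0.29 V; n = 6.
Balancing gives 2 Au3+(aq) + 3 Pt(s) → 2 Au(s) + 3 Pt2+(aq); hence Q = [Pt2+(aq)]^3 / [Au3+(aq)]^2 = 664 (log Q = 2.822).
E = E° − (0.0615/n)·log Q = +0.29 − (0.0615/6)(2.822) = +0.26 V.

+0.26 V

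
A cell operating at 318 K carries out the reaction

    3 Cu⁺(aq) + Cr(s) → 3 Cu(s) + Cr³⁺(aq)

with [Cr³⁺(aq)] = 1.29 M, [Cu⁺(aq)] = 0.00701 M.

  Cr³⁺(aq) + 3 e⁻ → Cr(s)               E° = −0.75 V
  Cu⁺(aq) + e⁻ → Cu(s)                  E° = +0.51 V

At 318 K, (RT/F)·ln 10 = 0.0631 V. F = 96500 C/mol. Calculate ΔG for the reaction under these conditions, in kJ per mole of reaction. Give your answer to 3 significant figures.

With Cu⁺/Cu reduced at the cathode, E°cell = +0.51 − (−0.75) = +1.26 V and n = 3.
Q = [Cr³⁺(aq)] / [Cu⁺(aq)]^3 = 3.74×10^6, so log Q = 6.573 and E = +1.26 − (0.0631/3)(6.573) = +1.1217 V.
Finally ΔG = −nFE = −(3)(96500 C/mol)(+1.1217 V) = −325 kJ/mol.

−325 kJ/mol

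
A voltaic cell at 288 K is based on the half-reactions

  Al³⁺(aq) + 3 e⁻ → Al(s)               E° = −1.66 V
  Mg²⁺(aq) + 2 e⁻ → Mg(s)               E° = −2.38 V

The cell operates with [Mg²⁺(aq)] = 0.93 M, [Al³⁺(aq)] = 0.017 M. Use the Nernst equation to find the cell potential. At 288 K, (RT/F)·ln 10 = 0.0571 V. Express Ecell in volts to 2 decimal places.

+0.69 V

Al³⁺/Al is reduced (cathode, E° = −1.66 V) and Mg²⁺/Mg is oxidized (anode).
E°cell = −1.66 − (−2.38) = +0.72 V, with n = 6 electrons transferred.
Balancing gives 2 Al³⁺(aq) + 3 Mg(s) → 2 Al(s) + 3 Mg²⁺(aq); hence Q = [Mg²⁺(aq)]^3 / [Al³⁺(aq)]^2 = 2.78×10^3 (log Q = 3.445).
By the Nernst equation, E = +0.72 − (0.0571/6)·(3.445) = +0.69 V.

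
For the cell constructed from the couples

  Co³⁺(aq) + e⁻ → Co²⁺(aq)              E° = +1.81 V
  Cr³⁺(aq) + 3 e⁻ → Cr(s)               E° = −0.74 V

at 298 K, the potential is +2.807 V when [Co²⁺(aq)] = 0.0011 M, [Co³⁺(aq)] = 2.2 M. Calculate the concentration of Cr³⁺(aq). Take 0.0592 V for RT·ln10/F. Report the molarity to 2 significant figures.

0.00076 M

Co³⁺/Co²⁺ is the cathode (higher E°); E°cell = +1.81 − (−0.74) = +2.55 V with n = 3.
Rearranging E = E° − (0.0592/n)·log Q gives log Q = 3(+2.55 − (+2.807))/0.0592 = −13.024.
For 3 Co³⁺(aq) + Cr(s) → 3 Co²⁺(aq) + Cr³⁺(aq), the reaction quotient is Q = ([Co²⁺(aq)]^3·[Cr³⁺(aq)]) / [Co³⁺(aq)]^3.
Solving for the unknown gives log [Cr³⁺(aq)] = −3.121, so [Cr³⁺(aq)] ≈ 0.00076 M.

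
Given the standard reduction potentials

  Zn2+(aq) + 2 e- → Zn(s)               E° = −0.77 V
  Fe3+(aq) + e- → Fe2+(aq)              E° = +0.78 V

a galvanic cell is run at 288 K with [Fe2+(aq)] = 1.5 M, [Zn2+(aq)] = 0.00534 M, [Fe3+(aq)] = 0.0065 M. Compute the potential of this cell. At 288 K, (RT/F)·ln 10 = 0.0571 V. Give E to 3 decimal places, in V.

Since E°(Fe³⁺/Fe²⁺) > E°(Zn²⁺/Zn), Fe³⁺/Fe²⁺ serves as the cathode.
The standard potential is +0.78 − (−0.77) = +1.55 V and the balanced reaction transfers n = 2 electrons.
Balancing gives 2 Fe3+(aq) + Zn(s) → 2 Fe2+(aq) + Zn2+(aq); hence Q = ([Fe2+(aq)]^2·[Zn2+(aq)]) / [Fe3+(aq)]^2 = 284 (log Q = 2.454).
By the Nernst equation, E = +1.55 − (0.0571/2)·(2.454) = +1.480 V.

+1.480 V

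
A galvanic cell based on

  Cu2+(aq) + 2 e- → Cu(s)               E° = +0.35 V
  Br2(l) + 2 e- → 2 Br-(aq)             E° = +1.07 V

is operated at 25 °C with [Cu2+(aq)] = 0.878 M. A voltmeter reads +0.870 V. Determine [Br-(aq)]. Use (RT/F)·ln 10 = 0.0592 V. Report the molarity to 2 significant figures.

With Br₂/Br⁻ at the cathode and Cu²⁺/Cu at the anode, E°cell = +1.07 − (+0.35) = +0.72 V (n = 2).
Since E = E° − (0.0592/n)·log Q, log Q = n(E° − E)/0.0592 = −5.068.
The balanced reaction is Br2(l) + Cu(s) → 2 Br-(aq) + Cu2+(aq), so Q = [Br-(aq)]^2·[Cu2+(aq)].
Solving for the unknown gives log [Br-(aq)] = −2.506, so [Br-(aq)] ≈ 0.0031 M.

0.0031 M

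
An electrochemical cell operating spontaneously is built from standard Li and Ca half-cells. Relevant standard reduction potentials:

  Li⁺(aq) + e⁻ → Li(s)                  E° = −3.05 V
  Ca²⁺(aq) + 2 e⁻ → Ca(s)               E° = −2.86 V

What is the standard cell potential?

+0.19 V

The Ca²⁺/Ca couple has the higher E°, so Ca ion is reduced (cathode) and Li is oxidized (anode).
E°cell = E°(cathode) − E°(anode) = −2.86 − (−3.05) = +0.19 V.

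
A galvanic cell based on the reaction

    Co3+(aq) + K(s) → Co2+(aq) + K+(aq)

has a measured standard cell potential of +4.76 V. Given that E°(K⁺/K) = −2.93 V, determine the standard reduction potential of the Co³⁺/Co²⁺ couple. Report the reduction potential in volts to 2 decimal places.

+1.83 V

In the reaction as written the Co³⁺/Co²⁺ couple is reduced (cathode) and K⁺/K is oxidized (anode), so E°cell = E°(Co³⁺/Co²⁺) − E°(K⁺/K).
E°(Co³⁺/Co²⁺) = E°cell + E°(anode) = +4.76 + (−2.93) = +1.83 V.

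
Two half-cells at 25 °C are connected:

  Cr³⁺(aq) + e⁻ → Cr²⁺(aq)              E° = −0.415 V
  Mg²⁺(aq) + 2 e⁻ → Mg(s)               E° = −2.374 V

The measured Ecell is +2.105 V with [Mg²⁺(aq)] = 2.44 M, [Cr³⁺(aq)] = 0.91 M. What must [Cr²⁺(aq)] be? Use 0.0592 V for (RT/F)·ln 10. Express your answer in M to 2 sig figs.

With Cr³⁺/Cr²⁺ at the cathode and Mg²⁺/Mg at the anode, E°cell = −0.415 − (−2.374) = +1.959 V (n = 2).
Rearranging E = E° − (0.0592/n)·log Q gives log Q = 2(+1.959 − (+2.105))/0.0592 = −4.932.
The balanced reaction is 2 Cr³⁺(aq) + Mg(s) → 2 Cr²⁺(aq) + Mg²⁺(aq), so Q = ([Cr²⁺(aq)]^2·[Mg²⁺(aq)]) / [Cr³⁺(aq)]^2.
Isolating [Cr²⁺(aq)] in Q = 10^{−4.932} yields log [Cr²⁺(aq)] = −2.701, i.e. 0.0020 M.

0.0020 M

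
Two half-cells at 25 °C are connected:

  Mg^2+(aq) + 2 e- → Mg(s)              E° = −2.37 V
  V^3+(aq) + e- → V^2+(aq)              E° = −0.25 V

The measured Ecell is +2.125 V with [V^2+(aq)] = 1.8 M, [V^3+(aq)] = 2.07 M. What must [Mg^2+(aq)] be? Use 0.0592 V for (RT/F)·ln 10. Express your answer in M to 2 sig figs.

With V³⁺/V²⁺ at the cathode and Mg²⁺/Mg at the anode, E°cell = −0.25 − (−2.37) = +2.12 V (n = 2).
Rearranging E = E° − (0.0592/n)·log Q gives log Q = 2(+2.12 − (+2.125))/0.0592 = −0.169.
The balanced reaction is 2 V^3+(aq) + Mg(s) → 2 V^2+(aq) + Mg^2+(aq), so Q = ([V^2+(aq)]^2·[Mg^2+(aq)]) / [V^3+(aq)]^2.
Isolating [Mg^2+(aq)] in Q = 10^{−0.169} yields log [Mg^2+(aq)] = −0.048, i.e. 0.90 M.

0.90 M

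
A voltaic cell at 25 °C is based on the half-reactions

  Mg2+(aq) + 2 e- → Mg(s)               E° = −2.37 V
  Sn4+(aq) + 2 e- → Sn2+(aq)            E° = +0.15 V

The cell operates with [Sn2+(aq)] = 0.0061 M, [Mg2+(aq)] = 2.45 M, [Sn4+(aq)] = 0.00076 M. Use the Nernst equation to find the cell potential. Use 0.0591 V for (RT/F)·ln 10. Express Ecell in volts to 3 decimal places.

The Sn⁴⁺/Sn²⁺ couple has the more positive E°, so it is the cathode; Mg²⁺/Mg is the anode.
E°cell = +0.15 − (−2.37) = +2.52 V, with n = 2 electrons transferred.
For the overall reaction Sn4+(aq) + Mg(s) → Sn2+(aq) + Mg2+(aq), Q = ([Sn2+(aq)]·[Mg2+(aq)]) / [Sn4+(aq)] = 19.7, giving log Q = 1.294.
Applying E = E° − (RT ln10/nF)·log Q gives +2.52 − (0.0591/2)(1.294) = +2.482 V.

+2.482 V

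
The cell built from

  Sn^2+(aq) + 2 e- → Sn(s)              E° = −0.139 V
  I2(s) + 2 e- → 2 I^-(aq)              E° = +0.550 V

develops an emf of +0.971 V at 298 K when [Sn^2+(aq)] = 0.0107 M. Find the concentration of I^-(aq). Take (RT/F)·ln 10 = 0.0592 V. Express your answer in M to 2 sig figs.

0.00017 M

The I₂/I⁻ couple has the larger reduction potential, so it is the cathode: E°cell = +0.550 − (−0.139) = +0.689 V and n = 2.
Since E = E° − (0.0592/n)·log Q, log Q = n(E° − E)/0.0592 = −9.527.
Balancing electrons gives I2(s) + Sn(s) → 2 I^-(aq) + Sn^2+(aq); thus Q = [I^-(aq)]^2·[Sn^2+(aq)].
Solving for the unknown gives log [I^-(aq)] = −3.778, so [I^-(aq)] ≈ 0.00017 M.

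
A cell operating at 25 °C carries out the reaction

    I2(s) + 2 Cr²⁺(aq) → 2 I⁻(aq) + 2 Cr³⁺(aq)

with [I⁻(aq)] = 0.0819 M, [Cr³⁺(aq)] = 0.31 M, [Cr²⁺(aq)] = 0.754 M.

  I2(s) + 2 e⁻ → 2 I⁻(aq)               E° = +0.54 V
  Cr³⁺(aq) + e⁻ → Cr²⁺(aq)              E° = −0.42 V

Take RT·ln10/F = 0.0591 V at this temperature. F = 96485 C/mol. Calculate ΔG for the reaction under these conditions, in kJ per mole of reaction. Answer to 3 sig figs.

E°cell = +0.54 − (−0.42) = +0.96 V; the balanced reaction transfers n = 2 electrons.
The reaction quotient is ([I⁻(aq)]^2·[Cr³⁺(aq)]^2) / [Cr²⁺(aq)]^2 = 0.00113; by Nernst, E = +0.96 − (0.0591/2)(−2.945) = +1.0470 V.
Then ΔG = −nFE = −2 × 96485 × +1.0470 J/mol = −202 kJ/mol.

−202 kJ/mol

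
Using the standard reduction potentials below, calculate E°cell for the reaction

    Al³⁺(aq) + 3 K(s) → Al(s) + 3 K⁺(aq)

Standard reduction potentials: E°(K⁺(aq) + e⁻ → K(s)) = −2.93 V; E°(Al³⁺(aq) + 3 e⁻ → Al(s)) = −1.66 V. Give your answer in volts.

In the reaction as written, Al³⁺(aq) is reduced (cathode) and K⁺(aq) is produced by oxidation at the anode.
E°cell = E°(cathode) − E°(anode) = −1.66 − (−2.93) = +1.27 V.
The positive value indicates the reaction is spontaneous as written.

+1.27 V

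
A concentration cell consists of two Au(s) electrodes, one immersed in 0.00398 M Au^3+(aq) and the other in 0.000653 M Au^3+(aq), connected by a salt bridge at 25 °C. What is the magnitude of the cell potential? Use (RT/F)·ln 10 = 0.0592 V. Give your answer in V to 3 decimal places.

For a concentration cell E°cell = 0, since both electrodes use the same couple.
The compartment with the higher Au^3+(aq) concentration (0.00398 M) acts as the cathode; ions are reduced there and produced at the dilute (0.000653 M) anode.
With n = 3, Ecell = −(0.0592/3)·log([dilute]/[conc]) = −(0.0592/3)·log(0.000653/0.00398) = +0.015 V.

0.015 V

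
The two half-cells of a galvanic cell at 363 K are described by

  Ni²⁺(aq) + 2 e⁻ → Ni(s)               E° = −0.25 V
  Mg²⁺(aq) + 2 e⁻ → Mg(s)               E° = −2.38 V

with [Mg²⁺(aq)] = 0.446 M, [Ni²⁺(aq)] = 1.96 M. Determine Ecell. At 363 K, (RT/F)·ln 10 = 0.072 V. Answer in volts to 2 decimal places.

The Ni²⁺/Ni couple has the more positive E°, so it is the cathode; Mg²⁺/Mg is the anode.
E°cell = −0.25 − (−2.38) = +2.13 V, with n = 2 electrons transferred.
The balanced reaction is Ni²⁺(aq) + Mg(s) → Ni(s) + Mg²⁺(aq), so Q = [Mg²⁺(aq)] / [Ni²⁺(aq)] = 0.228 and log Q = −0.643.
E = E° − (0.072/n)·log Q = +2.13 − (0.072/2)(−0.643) = +2.15 V.

+2.15 V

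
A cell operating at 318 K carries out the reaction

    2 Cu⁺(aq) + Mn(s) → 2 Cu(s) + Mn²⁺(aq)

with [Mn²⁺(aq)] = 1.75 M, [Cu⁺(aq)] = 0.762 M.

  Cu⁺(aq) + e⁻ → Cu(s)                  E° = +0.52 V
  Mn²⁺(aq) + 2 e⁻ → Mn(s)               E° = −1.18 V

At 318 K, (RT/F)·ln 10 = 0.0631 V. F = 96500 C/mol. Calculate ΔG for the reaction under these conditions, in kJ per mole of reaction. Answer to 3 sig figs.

−325 kJ/mol

With Cu⁺/Cu reduced at the cathode, E°cell = +0.52 − (−1.18) = +1.70 V and n = 2.
Q = [Mn²⁺(aq)] / [Cu⁺(aq)]^2 = 3.01, so log Q = 0.479 and E = +1.70 − (0.0631/2)(0.479) = +1.6849 V.
Then ΔG = −nFE = −2 × 96500 × +1.6849 J/mol = −325 kJ/mol.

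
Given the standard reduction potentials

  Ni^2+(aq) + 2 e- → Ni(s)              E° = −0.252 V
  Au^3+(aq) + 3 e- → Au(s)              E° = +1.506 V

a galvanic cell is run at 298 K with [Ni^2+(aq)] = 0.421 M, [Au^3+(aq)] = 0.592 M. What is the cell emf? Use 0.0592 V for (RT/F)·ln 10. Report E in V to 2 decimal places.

Au³⁺/Au is reduced (cathode, E° = +1.506 V) and Ni²⁺/Ni is oxidized (anode).
E°cell = +1.506 − (−0.252) = +1.758 V, with n = 6 electrons transferred.
For the overall reaction 2 Au^3+(aq) + 3 Ni(s) → 2 Au(s) + 3 Ni^2+(aq), Q = [Ni^2+(aq)]^3 / [Au^3+(aq)]^2 = 0.213, giving log Q = −0.672.
By the Nernst equation, E = +1.758 − (0.0592/6)·(−0.672) = +1.76 V.

+1.76 V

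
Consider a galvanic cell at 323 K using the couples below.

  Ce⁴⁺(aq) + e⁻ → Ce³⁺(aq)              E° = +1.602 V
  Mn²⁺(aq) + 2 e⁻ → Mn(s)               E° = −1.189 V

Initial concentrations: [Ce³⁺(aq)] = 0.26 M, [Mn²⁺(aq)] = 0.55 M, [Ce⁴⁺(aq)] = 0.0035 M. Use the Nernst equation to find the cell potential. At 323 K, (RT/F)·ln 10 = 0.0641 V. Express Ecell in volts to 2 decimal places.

Since E°(Ce⁴⁺/Ce³⁺) > E°(Mn²⁺/Mn), Ce⁴⁺/Ce³⁺ serves as the cathode.
The standard potential is +1.602 − (−1.189) = +2.791 V and the balanced reaction transfers n = 2 electrons.
The balanced reaction is 2 Ce⁴⁺(aq) + Mn(s) → 2 Ce³⁺(aq) + Mn²⁺(aq), so Q = ([Ce³⁺(aq)]^2·[Mn²⁺(aq)]) / [Ce⁴⁺(aq)]^2 = 3.04×10^3 and log Q = 3.482.
E = E° − (0.0641/n)·log Q = +2.791 − (0.0641/2)(3.482) = +2.68 V.

+2.68 V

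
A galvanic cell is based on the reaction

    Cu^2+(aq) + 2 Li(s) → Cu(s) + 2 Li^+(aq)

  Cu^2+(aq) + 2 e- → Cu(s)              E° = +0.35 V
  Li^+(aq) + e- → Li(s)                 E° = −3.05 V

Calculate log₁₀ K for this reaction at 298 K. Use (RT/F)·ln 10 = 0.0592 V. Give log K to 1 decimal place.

log K = 114.9

The Cu²⁺/Cu couple is reduced (cathode); E°cell = +0.35 − (−3.05) = +3.40 V with n = 2.
At equilibrium E = 0, so log K = nE°cell / 0.0592 = (2)(+3.40) / 0.0592 = 114.9.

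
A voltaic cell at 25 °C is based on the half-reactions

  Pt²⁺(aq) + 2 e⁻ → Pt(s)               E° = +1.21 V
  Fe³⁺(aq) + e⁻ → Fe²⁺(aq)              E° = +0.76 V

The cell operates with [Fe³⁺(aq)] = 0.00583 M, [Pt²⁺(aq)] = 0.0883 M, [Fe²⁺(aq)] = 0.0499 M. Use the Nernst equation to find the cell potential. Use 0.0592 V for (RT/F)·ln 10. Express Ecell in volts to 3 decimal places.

Since E°(Pt²⁺/Pt) > E°(Fe³⁺/Fe²⁺), Pt²⁺/Pt serves as the cathode.
The standard potential is +1.21 − (+0.76) = +0.45 V and the balanced reaction transfers n = 2 electrons.
Balancing gives Pt²⁺(aq) + 2 Fe²⁺(aq) → Pt(s) + 2 Fe³⁺(aq); hence Q = [Fe³⁺(aq)]^2 / ([Pt²⁺(aq)]·[Fe²⁺(aq)]^2) = 0.155 (log Q = −0.811).
By the Nernst equation, E = +0.45 − (0.0592/2)·(−0.811) = +0.474 V.

+0.474 V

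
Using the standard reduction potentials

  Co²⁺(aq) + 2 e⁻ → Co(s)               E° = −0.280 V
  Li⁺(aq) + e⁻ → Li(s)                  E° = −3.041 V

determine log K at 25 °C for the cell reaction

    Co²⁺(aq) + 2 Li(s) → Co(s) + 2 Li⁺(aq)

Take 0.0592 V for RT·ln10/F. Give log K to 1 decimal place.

The Co²⁺/Co couple is reduced (cathode); E°cell = −0.280 − (−3.041) = +2.761 V with n = 2.
At equilibrium E = 0, so log K = nE°cell / 0.0592 = (2)(+2.761) / 0.0592 = 93.3.

log K = 93.3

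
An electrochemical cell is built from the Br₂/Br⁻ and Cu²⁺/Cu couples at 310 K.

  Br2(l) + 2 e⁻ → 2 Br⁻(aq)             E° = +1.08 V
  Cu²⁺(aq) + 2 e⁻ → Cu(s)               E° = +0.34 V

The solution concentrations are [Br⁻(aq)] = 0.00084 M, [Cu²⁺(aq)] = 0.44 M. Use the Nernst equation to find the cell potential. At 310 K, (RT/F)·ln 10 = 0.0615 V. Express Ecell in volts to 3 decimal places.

+0.940 V

The Br₂/Br⁻ couple has the more positive E°, so it is the cathode; Cu²⁺/Cu is the anode.
E°cell = +1.08 − (+0.34) = +0.74 V, with n = 2 electrons transferred.
Balancing gives Br2(l) + Cu(s) → 2 Br⁻(aq) + Cu²⁺(aq); hence Q = [Br⁻(aq)]^2·[Cu²⁺(aq)] = 3.1×10^−7 (log Q = −6.508).
By the Nernst equation, E = +0.74 − (0.0615/2)·(−6.508) = +0.940 V.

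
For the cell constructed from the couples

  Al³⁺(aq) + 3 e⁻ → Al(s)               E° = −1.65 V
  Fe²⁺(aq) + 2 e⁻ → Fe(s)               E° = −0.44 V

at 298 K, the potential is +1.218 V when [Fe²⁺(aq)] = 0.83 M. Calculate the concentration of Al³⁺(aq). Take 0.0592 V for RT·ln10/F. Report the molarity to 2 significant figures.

0.30 M

The Fe²⁺/Fe couple has the larger reduction potential, so it is the cathode: E°cell = −0.44 − (−1.65) = +1.21 V and n = 6.
From the Nernst equation, log Q = n(E° − E)/0.0592 = 6·(+1.21 − (+1.218))/0.0592 = −0.811.
Balancing electrons gives 3 Fe²⁺(aq) + 2 Al(s) → 3 Fe(s) + 2 Al³⁺(aq); thus Q = [Al³⁺(aq)]^2 / [Fe²⁺(aq)]^3.
Solving for the unknown gives log [Al³⁺(aq)] = −0.527, so [Al³⁺(aq)] ≈ 0.30 M.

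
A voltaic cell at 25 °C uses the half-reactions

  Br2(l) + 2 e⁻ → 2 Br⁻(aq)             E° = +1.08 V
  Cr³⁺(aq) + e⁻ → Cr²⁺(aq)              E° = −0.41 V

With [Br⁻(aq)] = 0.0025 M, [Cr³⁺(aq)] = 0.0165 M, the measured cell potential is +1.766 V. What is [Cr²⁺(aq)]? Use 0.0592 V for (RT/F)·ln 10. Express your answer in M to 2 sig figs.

1.9 M

With Br₂/Br⁻ at the cathode and Cr³⁺/Cr²⁺ at the anode, E°cell = +1.08 − (−0.41) = +1.49 V (n = 2).
Rearranging E = E° − (0.0592/n)·log Q gives log Q = 2(+1.49 − (+1.766))/0.0592 = −9.324.
Balancing electrons gives Br2(l) + 2 Cr²⁺(aq) → 2 Br⁻(aq) + 2 Cr³⁺(aq); thus Q = ([Br⁻(aq)]^2·[Cr³⁺(aq)]^2) / [Cr²⁺(aq)]^2.
Solving for the unknown gives log [Cr²⁺(aq)] = 0.277, so [Cr²⁺(aq)] ≈ 1.9 M.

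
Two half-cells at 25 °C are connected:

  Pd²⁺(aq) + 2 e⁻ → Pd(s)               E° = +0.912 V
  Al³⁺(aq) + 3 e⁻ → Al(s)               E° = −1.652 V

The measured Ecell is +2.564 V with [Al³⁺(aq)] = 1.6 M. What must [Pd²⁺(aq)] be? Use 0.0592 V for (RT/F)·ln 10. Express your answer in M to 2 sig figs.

With Pd²⁺/Pd at the cathode and Al³⁺/Al at the anode, E°cell = +0.912 − (−1.652) = +2.564 V (n = 6).
Since E = E° − (0.0592/n)·log Q, log Q = n(E° − E)/0.0592 = 0.000.
The balanced reaction is 3 Pd²⁺(aq) + 2 Al(s) → 3 Pd(s) + 2 Al³⁺(aq), so Q = [Al³⁺(aq)]^2 / [Pd²⁺(aq)]^3.
Solving for the unknown gives log [Pd²⁺(aq)] = 0.136, so [Pd²⁺(aq)] ≈ 1.4 M.

1.4 M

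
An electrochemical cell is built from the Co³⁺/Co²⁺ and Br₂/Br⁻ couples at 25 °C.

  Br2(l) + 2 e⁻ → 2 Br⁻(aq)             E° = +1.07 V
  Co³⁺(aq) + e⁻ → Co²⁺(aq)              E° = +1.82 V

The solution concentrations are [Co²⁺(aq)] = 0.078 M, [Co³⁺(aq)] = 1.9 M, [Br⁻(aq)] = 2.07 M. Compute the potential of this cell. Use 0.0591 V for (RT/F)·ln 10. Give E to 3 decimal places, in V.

The Co³⁺/Co²⁺ couple has the more positive E°, so it is the cathode; Br₂/Br⁻ is the anode.
The standard potential is +1.82 − (+1.07) = +0.75 V and the balanced reaction transfers n = 2 electrons.
Balancing gives 2 Co³⁺(aq) + 2 Br⁻(aq) → 2 Co²⁺(aq) + Br2(l); hence Q = [Co²⁺(aq)]^2 / ([Co³⁺(aq)]^2·[Br⁻(aq)]^2) = 0.000393 (log Q = −3.405).
E = E° − (0.0591/n)·log Q = +0.75 − (0.0591/2)(−3.405) = +0.851 V.

+0.851 V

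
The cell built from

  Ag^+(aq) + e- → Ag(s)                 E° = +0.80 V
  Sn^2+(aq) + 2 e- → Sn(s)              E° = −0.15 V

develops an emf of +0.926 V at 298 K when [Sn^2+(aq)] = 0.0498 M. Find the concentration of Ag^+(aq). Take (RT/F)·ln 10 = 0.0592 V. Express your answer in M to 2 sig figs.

Ag⁺/Ag is the cathode (higher E°); E°cell = +0.80 − (−0.15) = +0.95 V with n = 2.
Since E = E° − (0.0592/n)·log Q, log Q = n(E° − E)/0.0592 = 0.811.
The balanced reaction is 2 Ag^+(aq) + Sn(s) → 2 Ag(s) + Sn^2+(aq), so Q = [Sn^2+(aq)] / [Ag^+(aq)]^2.
Solving for the unknown gives log [Ag^+(aq)] = −1.057, so [Ag^+(aq)] ≈ 0.088 M.

0.088 M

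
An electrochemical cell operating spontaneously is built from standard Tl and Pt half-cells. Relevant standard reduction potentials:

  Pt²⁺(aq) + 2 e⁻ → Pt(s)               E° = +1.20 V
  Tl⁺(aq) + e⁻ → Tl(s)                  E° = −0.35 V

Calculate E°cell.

The Pt²⁺/Pt couple has the higher E°, so Pt ion is reduced (cathode) and Tl is oxidized (anode).
E°cell = E°(cathode) − E°(anode) = +1.20 − (−0.35) = +1.55 V.

+1.55 V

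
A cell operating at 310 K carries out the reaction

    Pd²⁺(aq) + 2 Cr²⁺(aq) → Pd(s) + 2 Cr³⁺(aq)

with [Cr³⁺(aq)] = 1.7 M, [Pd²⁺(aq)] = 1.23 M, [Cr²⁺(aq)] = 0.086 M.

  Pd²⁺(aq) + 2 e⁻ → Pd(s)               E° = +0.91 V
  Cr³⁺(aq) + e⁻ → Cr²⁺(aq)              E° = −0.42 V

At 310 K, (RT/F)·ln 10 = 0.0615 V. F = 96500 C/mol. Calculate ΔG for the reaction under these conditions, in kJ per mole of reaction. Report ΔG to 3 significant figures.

−242 kJ/mol

E°cell = +0.91 − (−0.42) = +1.33 V; the balanced reaction transfers n = 2 electrons.
Q = [Cr³⁺(aq)]^2 / ([Pd²⁺(aq)]·[Cr²⁺(aq)]^2) = 318, so log Q = 2.502 and E = +1.33 − (0.0615/2)(2.502) = +1.2531 V.
Finally ΔG = −nFE = −(2)(96500 C/mol)(+1.2531 V) = −242 kJ/mol.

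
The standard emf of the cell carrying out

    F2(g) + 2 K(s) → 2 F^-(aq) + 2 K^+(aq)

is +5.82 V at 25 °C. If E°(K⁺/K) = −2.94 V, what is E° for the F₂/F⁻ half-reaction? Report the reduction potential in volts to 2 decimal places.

+2.88 V

In the reaction as written the F₂/F⁻ couple is reduced (cathode) and K⁺/K is oxidized (anode), so E°cell = E°(F₂/F⁻) − E°(K⁺/K).
E°(F₂/F⁻) = E°cell + E°(anode) = +5.82 + (−2.94) = +2.88 V.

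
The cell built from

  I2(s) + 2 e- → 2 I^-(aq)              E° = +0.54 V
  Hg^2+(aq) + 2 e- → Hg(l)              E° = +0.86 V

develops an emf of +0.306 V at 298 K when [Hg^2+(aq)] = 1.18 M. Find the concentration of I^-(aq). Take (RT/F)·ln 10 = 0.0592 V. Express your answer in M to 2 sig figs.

With Hg²⁺/Hg at the cathode and I₂/I⁻ at the anode, E°cell = +0.86 − (+0.54) = +0.32 V (n = 2).
Rearranging E = E° − (0.0592/n)·log Q gives log Q = 2(+0.32 − (+0.306))/0.0592 = 0.473.
For Hg^2+(aq) + 2 I^-(aq) → Hg(l) + I2(s), the reaction quotient is Q = 1 / ([Hg^2+(aq)]·[I^-(aq)]^2).
Substituting the known concentrations and solving, log [I^-(aq)] = −0.272 and [I^-(aq)] = 0.53 M.

0.53 M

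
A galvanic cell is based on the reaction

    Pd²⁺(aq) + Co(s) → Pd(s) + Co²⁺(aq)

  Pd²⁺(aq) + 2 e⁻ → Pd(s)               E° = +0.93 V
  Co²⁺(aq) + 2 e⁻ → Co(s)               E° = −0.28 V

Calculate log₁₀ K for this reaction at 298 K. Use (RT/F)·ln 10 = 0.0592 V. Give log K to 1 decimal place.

log K = 40.9

The Pd²⁺/Pd couple is reduced (cathode); E°cell = +0.93 − (−0.28) = +1.21 V with n = 2.
At equilibrium E = 0, so log K = nE°cell / 0.0592 = (2)(+1.21) / 0.0592 = 40.9.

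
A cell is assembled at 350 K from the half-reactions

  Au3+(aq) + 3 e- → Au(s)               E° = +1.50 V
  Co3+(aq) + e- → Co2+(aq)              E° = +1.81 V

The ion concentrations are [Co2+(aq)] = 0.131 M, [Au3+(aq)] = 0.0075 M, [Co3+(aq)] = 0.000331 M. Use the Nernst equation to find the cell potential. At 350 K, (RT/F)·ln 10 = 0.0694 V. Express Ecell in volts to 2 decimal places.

Since E°(Co³⁺/Co²⁺) > E°(Au³⁺/Au), Co³⁺/Co²⁺ serves as the cathode.
E°cell = E°cat − E°an = +1.81 − (+1.50) = +0.31 V; n = 3.
Balancing gives 3 Co3+(aq) + Au(s) → 3 Co2+(aq) + Au3+(aq); hence Q = ([Co2+(aq)]^3·[Au3+(aq)]) / [Co3+(aq)]^3 = 4.65×10^5 (log Q = 5.667).
Applying E = E° − (RT ln10/nF)·log Q gives +0.31 − (0.0694/3)(5.667) = +0.18 V.

+0.18 V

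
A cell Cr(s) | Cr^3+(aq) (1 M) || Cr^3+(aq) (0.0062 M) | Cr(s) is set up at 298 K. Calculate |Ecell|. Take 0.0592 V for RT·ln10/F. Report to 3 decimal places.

0.044 V

For a concentration cell E°cell = 0, since both electrodes use the same couple.
The compartment with the higher Cr^3+(aq) concentration (1 M) acts as the cathode; ions are reduced there and produced at the dilute (0.0062 M) anode.
With n = 3, Ecell = −(0.0592/3)·log([dilute]/[conc]) = −(0.0592/3)·log(0.0062/1) = +0.044 V.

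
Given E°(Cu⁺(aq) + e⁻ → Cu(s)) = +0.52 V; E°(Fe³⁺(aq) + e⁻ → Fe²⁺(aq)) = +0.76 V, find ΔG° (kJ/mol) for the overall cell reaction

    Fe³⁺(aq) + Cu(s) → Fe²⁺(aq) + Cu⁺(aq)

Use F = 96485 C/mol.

−23.2 kJ/mol

In the reaction as written Fe³⁺(aq) is reduced, so the Fe³⁺/Fe²⁺ couple is the cathode and Cu⁺/Cu is the anode.
E°cell = +0.76 − (+0.52) = +0.24 V; balancing electrons gives n = 1.
ΔG° = −nFE°cell = −(1)(96485)(+0.24) J/mol = −23.2 kJ/mol.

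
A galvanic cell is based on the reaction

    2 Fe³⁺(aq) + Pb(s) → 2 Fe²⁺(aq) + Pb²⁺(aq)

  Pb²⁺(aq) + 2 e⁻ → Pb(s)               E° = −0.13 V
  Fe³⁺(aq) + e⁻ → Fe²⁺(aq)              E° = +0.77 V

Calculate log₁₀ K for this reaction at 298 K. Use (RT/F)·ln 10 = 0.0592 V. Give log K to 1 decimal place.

log K = 30.4

The Fe³⁺/Fe²⁺ couple is reduced (cathode); E°cell = +0.77 − (−0.13) = +0.90 V with n = 2.
At equilibrium E = 0, so log K = nE°cell / 0.0592 = (2)(+0.90) / 0.0592 = 30.4.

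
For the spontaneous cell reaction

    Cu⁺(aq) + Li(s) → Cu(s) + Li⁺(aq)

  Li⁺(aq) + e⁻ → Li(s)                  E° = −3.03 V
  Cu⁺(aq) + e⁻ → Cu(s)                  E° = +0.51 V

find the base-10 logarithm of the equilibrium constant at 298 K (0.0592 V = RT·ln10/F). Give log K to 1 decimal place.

log K = 59.8

The Cu⁺/Cu couple is reduced (cathode); E°cell = +0.51 − (−3.03) = +3.54 V with n = 1.
At equilibrium E = 0, so log K = nE°cell / 0.0592 = (1)(+3.54) / 0.0592 = 59.8.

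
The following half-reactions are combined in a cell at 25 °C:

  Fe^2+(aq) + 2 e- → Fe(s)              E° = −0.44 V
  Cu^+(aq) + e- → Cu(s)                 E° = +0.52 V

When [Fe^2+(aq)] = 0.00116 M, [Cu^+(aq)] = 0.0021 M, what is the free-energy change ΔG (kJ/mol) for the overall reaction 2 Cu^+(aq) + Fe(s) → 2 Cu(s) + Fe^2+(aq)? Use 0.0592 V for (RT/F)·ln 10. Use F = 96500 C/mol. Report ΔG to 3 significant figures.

With Cu⁺/Cu reduced at the cathode, E°cell = +0.52 − (−0.44) = +0.96 V and n = 2.
Q = [Fe^2+(aq)] / [Cu^+(aq)]^2 = 263, so log Q = 2.420 and E = +0.96 − (0.0592/2)(2.420) = +0.8884 V.
Then ΔG = −nFE = −2 × 96500 × +0.8884 J/mol = −171 kJ/mol.

−171 kJ/mol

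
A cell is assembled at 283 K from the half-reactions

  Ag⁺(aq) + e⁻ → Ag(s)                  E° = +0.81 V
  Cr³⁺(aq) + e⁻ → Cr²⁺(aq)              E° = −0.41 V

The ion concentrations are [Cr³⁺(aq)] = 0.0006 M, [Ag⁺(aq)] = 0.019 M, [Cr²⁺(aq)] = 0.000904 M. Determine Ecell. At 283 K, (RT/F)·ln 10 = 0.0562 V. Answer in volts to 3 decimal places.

The Ag⁺/Ag couple has the more positive E°, so it is the cathode; Cr³⁺/Cr²⁺ is the anode.
E°cell = E°cat − E°an = +0.81 − (−0.41) = +1.22 V; n = 1.
The balanced reaction is Ag⁺(aq) + Cr²⁺(aq) → Ag(s) + Cr³⁺(aq), so Q = [Cr³⁺(aq)] / ([Ag⁺(aq)]·[Cr²⁺(aq)]) = 34.9 and log Q = 1.543.
E = E° − (0.0562/n)·log Q = +1.22 − (0.0562/1)(1.543) = +1.133 V.

+1.133 V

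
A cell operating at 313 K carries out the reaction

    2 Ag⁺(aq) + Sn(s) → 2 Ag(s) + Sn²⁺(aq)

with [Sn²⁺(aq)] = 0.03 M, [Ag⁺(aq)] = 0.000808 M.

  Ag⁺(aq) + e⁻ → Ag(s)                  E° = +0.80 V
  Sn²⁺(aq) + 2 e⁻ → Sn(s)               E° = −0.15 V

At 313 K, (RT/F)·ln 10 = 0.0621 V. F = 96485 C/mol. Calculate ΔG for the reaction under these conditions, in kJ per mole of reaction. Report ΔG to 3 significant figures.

The standard cell potential is +0.80 − (−0.15) = +0.95 V, with n = 2 electrons in the balanced equation.
Q = [Sn²⁺(aq)] / [Ag⁺(aq)]^2 = 4.6×10^4, so log Q = 4.662 and E = +0.95 − (0.0621/2)(4.662) = +0.8052 V.
ΔG = −nFE = −(2)(96485)(+0.8052) J/mol = −155 kJ/mol.

−155 kJ/mol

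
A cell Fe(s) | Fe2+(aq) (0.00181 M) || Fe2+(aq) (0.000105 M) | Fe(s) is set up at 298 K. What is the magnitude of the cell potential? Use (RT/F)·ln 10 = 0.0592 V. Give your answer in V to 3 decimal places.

0.037 V

For a concentration cell E°cell = 0, since both electrodes use the same couple.
The compartment with the higher Fe2+(aq) concentration (0.00181 M) acts as the cathode; ions are reduced there and produced at the dilute (0.000105 M) anode.
With n = 2, Ecell = −(0.0592/2)·log([dilute]/[conc]) = −(0.0592/2)·log(0.000105/0.00181) = +0.037 V.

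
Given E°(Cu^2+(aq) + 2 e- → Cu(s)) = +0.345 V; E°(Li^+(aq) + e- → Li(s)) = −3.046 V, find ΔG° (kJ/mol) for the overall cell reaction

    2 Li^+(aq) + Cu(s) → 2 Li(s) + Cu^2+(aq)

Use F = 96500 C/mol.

+654 kJ/mol

In the reaction as written Li^+(aq) is reduced, so the Li⁺/Li couple is the cathode and Cu²⁺/Cu is the anode.
E°cell = −3.046 − (+0.345) = −3.391 V; balancing electrons gives n = 2.
ΔG° = −nFE°cell = −(2)(96500)(−3.391) J/mol = +654 kJ/mol.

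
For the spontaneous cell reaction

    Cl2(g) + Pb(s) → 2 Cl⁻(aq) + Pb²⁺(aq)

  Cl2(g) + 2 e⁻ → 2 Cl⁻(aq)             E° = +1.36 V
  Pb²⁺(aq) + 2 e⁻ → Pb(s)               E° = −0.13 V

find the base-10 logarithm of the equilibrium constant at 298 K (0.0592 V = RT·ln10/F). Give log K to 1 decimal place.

log K = 50.3

The Cl₂/Cl⁻ couple is reduced (cathode); E°cell = +1.36 − (−0.13) = +1.49 V with n = 2.
At equilibrium E = 0, so log K = nE°cell / 0.0592 = (2)(+1.49) / 0.0592 = 50.3.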